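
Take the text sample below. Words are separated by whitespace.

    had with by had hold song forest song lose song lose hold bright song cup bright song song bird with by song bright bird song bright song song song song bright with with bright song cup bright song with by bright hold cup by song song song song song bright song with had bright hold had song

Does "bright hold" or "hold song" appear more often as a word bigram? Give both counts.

"bright hold" (2 vs 1)

"bright hold": 2 occurrences
"hold song": 1 occurrence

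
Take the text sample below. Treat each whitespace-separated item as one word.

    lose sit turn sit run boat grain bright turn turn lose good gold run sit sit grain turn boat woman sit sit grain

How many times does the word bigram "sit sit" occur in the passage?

Scanning the 22 overlapping bigram windows for "sit sit":
  position 15–16: sit sit
  position 21–22: sit sit

2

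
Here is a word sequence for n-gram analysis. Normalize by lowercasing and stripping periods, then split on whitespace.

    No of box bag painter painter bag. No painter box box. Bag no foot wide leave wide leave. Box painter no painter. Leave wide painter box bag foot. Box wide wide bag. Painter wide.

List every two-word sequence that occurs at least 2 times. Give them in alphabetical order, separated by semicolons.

Bigram counts meeting the condition (at least 2 times):
  bag no: 2
  bag painter: 2
  box bag: 3
  leave wide: 2
  no painter: 2
  painter box: 2
  wide leave: 2

bag no; bag painter; box bag; leave wide; no painter; painter box; wide leave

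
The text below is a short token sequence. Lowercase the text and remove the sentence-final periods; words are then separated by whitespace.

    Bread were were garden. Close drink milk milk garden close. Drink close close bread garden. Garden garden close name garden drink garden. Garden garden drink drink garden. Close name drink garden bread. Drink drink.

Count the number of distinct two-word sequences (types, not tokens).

34 tokens → 33 bigram windows in total.
Repeated bigrams (each contributes count−1 duplicates):
  garden close: 4
  garden garden: 4
  drink garden: 3
  close drink: 2
  close name: 2
  drink drink: 2
  garden drink: 2
12 duplicate windows → 33 − 12 = 21 distinct.

21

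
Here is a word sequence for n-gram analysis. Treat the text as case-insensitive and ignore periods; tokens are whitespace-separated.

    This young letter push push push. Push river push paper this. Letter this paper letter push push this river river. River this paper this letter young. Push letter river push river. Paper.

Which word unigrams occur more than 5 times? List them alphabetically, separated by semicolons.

Unigram counts meeting the condition (more than 5 times):
  push: 9
  river: 6
  this: 6

push; river; this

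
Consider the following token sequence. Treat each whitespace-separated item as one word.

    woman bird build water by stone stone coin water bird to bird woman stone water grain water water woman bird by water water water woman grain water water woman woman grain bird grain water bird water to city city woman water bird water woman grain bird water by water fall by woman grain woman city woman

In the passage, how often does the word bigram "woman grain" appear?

4

Scanning the 55 overlapping bigram windows for "woman grain":
  position 25–26: woman grain
  position 30–31: woman grain
  position 44–45: woman grain
  position 52–53: woman grain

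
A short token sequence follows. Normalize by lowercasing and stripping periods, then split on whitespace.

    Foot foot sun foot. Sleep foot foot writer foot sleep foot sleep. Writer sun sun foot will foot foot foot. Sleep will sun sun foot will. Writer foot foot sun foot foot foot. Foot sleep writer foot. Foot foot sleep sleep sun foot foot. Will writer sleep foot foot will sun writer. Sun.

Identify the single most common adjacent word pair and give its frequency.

Bigram frequencies (highest first):
  foot foot: 12
  foot sleep: 6
  sun foot: 5
  foot will: 4
  sleep foot: 3
  writer foot: 3
  … (13 more, each ≤ 2)

"foot foot", 12 times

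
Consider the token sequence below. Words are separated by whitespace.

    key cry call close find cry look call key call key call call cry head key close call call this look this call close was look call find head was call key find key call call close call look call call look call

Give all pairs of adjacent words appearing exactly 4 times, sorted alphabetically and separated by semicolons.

Bigram counts meeting the condition (exactly 4 times):
  call call: 4
  look call: 4

call call; look call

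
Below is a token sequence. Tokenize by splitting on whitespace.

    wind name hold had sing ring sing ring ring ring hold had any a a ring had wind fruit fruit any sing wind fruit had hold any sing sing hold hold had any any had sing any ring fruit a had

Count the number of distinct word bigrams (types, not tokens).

41 tokens → 40 bigram windows in total.
Repeated bigrams (each contributes count−1 duplicates):
  hold had: 3
  any sing: 2
  had any: 2
  had sing: 2
  ring ring: 2
  sing ring: 2
  wind fruit: 2
8 duplicate windows → 40 − 8 = 32 distinct.

32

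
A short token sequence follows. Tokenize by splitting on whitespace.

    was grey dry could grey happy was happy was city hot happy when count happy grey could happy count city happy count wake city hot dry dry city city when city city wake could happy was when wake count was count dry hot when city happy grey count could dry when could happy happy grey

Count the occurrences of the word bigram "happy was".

Scanning the 54 overlapping bigram windows for "happy was":
  position 6–7: happy was
  position 8–9: happy was
  position 35–36: happy was

3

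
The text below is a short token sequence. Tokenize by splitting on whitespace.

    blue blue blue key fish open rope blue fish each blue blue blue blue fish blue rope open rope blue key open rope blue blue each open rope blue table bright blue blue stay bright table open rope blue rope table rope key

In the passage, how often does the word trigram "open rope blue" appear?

Scanning the 41 overlapping trigram windows for "open rope blue":
  position 6–8: open rope blue
  position 18–20: open rope blue
  position 22–24: open rope blue
  position 27–29: open rope blue
  position 37–39: open rope blue

5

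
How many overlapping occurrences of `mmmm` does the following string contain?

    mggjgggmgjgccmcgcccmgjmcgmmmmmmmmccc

Sliding a length-4 window over the 36 characters (33 positions):
  position 26–29: mmmm
  position 27–30: mmmm
  position 28–31: mmmm
  position 29–32: mmmm
  position 30–33: mmmm

5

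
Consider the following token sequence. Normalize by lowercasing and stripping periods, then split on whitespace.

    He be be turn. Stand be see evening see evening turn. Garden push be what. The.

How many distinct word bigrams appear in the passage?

14

16 tokens → 15 bigram windows in total.
Repeated bigrams (each contributes count−1 duplicates):
  see evening: 2
1 duplicate windows → 15 − 1 = 14 distinct.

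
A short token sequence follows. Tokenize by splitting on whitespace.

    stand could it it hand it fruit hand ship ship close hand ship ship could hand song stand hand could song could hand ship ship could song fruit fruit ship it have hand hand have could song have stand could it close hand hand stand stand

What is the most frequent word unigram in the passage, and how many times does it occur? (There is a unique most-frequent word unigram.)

"hand", 10 times

Unigram frequencies (highest first):
  hand: 10
  could: 7
  ship: 7
  stand: 5
  it: 5
  song: 4
  … (3 more, each ≤ 3)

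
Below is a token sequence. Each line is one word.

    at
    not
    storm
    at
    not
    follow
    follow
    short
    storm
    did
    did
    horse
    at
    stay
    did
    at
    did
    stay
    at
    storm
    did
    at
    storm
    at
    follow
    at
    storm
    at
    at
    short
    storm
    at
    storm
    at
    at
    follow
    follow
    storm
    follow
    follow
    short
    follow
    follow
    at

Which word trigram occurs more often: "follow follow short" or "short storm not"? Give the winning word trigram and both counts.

"follow follow short" (2 vs 0)

"follow follow short": 2 occurrences
"short storm not": 0 occurrences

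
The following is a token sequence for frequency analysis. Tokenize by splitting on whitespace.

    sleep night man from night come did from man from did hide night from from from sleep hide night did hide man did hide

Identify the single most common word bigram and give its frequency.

"did hide", 3 times

Bigram frequencies (highest first):
  did hide: 3
  man from: 2
  hide night: 2
  from from: 2
  sleep night: 1
  night man: 1
  … (12 more, each ≤ 1)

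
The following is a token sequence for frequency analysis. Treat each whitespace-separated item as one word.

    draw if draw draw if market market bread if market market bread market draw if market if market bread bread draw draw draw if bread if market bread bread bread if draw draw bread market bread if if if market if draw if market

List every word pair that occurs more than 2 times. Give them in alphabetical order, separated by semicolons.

bread bread; bread if; draw draw; draw if; if draw; if market; market bread

Bigram counts meeting the condition (more than 2 times):
  bread bread: 3
  bread if: 4
  draw draw: 4
  draw if: 5
  if draw: 3
  if market: 7
  market bread: 5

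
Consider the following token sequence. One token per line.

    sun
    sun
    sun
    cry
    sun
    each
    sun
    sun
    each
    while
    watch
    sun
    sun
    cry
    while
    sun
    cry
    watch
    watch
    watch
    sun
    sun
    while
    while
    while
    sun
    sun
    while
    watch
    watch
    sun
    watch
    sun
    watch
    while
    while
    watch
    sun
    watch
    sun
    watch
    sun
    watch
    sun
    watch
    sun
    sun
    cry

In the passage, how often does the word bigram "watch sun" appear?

9

Scanning the 47 overlapping bigram windows for "watch sun":
  position 11–12: watch sun
  position 20–21: watch sun
  position 30–31: watch sun
  position 32–33: watch sun
  position 37–38: watch sun
  position 39–40: watch sun
  position 41–42: watch sun
  position 43–44: watch sun
  position 45–46: watch sun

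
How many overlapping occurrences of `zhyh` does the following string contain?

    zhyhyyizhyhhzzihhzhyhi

3

Sliding a length-4 window over the 22 characters (19 positions):
  position 1–4: zhyh
  position 8–11: zhyh
  position 18–21: zhyh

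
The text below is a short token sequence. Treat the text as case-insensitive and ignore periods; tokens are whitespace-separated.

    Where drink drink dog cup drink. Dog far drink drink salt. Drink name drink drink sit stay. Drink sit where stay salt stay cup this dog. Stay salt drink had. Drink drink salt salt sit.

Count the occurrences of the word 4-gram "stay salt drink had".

1

Scanning the 32 overlapping 4-gram windows for "stay salt drink had":
  position 27–30: stay salt drink had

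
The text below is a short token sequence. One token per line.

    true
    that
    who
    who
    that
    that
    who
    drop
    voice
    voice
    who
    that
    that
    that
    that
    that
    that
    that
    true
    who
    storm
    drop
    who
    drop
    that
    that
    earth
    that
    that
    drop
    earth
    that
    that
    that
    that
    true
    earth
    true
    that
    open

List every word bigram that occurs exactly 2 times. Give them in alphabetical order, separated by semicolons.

Bigram counts meeting the condition (exactly 2 times):
  earth that: 2
  that true: 2
  that who: 2
  true that: 2
  who drop: 2
  who that: 2

earth that; that true; that who; true that; who drop; who that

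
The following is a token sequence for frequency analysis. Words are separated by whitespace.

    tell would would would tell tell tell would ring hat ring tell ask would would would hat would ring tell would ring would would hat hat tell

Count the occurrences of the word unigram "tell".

Scanning the 27 tokens for "tell":
  position 1: tell
  position 5: tell
  position 6: tell
  position 7: tell
  position 12: tell
  position 20: tell
  position 27: tell

7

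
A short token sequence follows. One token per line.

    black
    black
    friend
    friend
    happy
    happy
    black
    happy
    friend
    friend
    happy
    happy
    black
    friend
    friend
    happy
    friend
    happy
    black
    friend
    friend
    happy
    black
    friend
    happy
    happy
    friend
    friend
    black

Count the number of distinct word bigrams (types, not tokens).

29 tokens → 28 bigram windows in total.
Repeated bigrams (each contributes count−1 duplicates):
  friend happy: 6
  friend friend: 5
  black friend: 4
  happy black: 4
  happy friend: 3
  happy happy: 3
19 duplicate windows → 28 − 19 = 9 distinct.

9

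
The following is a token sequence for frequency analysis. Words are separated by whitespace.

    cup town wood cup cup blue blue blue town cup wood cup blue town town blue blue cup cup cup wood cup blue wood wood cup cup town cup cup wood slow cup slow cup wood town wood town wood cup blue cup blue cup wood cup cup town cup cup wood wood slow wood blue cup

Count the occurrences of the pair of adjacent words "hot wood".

Scanning the 56 overlapping bigram windows for "hot wood":
  (none found)

0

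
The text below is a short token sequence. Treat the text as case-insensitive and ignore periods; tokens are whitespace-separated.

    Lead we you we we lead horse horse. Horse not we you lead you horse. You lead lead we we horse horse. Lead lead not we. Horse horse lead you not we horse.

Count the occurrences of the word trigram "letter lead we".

Scanning the 31 overlapping trigram windows for "letter lead we":
  (none found)

0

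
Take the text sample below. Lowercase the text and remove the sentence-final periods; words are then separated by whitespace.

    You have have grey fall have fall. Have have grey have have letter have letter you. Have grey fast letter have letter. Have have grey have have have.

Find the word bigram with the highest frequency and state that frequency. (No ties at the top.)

"have have", 6 times

Bigram frequencies (highest first):
  have have: 6
  have grey: 4
  have letter: 3
  letter have: 3
  you have: 2
  fall have: 2
  … (6 more, each ≤ 2)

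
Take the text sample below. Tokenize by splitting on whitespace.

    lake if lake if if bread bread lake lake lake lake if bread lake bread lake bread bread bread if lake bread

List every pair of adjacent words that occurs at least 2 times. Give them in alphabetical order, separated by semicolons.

bread bread; bread lake; if bread; if lake; lake bread; lake if; lake lake

Bigram counts meeting the condition (at least 2 times):
  bread bread: 3
  bread lake: 3
  if bread: 2
  if lake: 2
  lake bread: 3
  lake if: 3
  lake lake: 3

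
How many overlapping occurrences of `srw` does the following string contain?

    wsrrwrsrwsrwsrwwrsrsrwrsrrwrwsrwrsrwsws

Sliding a length-3 window over the 39 characters (37 positions):
  position 7–9: srw
  position 10–12: srw
  position 13–15: srw
  position 20–22: srw
  position 30–32: srw
  position 34–36: srw

6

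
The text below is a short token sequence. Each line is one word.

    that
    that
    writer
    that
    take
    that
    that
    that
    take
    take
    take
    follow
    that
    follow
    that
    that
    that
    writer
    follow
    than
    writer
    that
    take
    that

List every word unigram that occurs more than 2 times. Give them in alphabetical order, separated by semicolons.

follow; take; that; writer

Unigram counts meeting the condition (more than 2 times):
  follow: 3
  take: 5
  that: 12
  writer: 3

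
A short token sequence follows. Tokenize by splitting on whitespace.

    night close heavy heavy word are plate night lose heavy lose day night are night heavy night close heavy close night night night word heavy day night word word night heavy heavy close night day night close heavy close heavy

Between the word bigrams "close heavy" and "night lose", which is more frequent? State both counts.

"close heavy": 4 occurrences
"night lose": 1 occurrence

"close heavy" (4 vs 1)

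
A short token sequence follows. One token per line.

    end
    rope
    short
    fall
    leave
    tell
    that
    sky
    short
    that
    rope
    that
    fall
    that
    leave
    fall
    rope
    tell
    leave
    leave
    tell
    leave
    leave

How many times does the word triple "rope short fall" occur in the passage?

1

Scanning the 21 overlapping trigram windows for "rope short fall":
  position 2–4: rope short fall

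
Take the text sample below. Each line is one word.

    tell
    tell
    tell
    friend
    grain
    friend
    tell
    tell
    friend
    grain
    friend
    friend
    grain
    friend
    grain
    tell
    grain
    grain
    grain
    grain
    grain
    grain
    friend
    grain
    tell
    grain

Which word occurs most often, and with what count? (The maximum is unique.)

Unigram frequencies (highest first):
  grain: 12
  tell: 7
  friend: 7

"grain", 12 times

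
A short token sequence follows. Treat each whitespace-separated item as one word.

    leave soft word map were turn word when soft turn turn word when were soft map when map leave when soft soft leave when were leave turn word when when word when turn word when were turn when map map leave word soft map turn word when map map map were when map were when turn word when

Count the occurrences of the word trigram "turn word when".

Scanning the 56 overlapping trigram windows for "turn word when":
  position 6–8: turn word when
  position 11–13: turn word when
  position 27–29: turn word when
  position 33–35: turn word when
  position 45–47: turn word when
  position 56–58: turn word when

6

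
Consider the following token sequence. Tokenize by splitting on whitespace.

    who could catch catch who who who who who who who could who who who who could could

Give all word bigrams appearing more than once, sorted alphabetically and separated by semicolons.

Bigram counts meeting the condition (more than once):
  who could: 3
  who who: 9

who could; who who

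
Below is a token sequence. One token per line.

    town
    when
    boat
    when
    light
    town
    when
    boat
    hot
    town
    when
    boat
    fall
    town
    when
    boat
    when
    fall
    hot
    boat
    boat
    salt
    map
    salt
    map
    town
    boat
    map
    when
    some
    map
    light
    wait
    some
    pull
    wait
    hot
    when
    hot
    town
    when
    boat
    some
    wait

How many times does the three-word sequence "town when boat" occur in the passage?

Scanning the 42 overlapping trigram windows for "town when boat":
  position 1–3: town when boat
  position 6–8: town when boat
  position 10–12: town when boat
  position 14–16: town when boat
  position 40–42: town when boat

5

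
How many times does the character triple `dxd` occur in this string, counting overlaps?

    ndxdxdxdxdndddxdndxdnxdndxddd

7

Sliding a length-3 window over the 29 characters (27 positions):
  position 2–4: dxd
  position 4–6: dxd
  position 6–8: dxd
  position 8–10: dxd
  position 14–16: dxd
  position 18–20: dxd
  position 25–27: dxd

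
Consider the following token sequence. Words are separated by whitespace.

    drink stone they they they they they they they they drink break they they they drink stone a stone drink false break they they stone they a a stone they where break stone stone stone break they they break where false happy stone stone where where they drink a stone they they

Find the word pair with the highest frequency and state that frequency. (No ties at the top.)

Bigram frequencies (highest first):
  they they: 12
  stone they: 4
  they drink: 3
  break they: 3
  a stone: 3
  stone stone: 3
  … (22 more, each ≤ 2)

"they they", 12 times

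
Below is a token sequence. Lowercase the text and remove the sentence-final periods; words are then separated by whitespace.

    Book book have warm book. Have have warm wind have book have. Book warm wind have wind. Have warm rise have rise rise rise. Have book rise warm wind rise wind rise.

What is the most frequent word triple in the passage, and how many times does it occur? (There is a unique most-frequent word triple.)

Trigram frequencies (highest first):
  warm wind have: 2
  book book have: 1
  book have warm: 1
  have warm book: 1
  warm book have: 1
  book have have: 1
  … (23 more, each ≤ 1)

"warm wind have", 2 times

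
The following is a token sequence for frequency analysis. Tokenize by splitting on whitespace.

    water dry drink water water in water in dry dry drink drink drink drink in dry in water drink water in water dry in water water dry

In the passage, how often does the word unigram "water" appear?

Scanning the 27 tokens for "water":
  position 1: water
  position 4: water
  position 5: water
  position 7: water
  position 18: water
  position 20: water
  position 22: water
  position 25: water
  position 26: water

9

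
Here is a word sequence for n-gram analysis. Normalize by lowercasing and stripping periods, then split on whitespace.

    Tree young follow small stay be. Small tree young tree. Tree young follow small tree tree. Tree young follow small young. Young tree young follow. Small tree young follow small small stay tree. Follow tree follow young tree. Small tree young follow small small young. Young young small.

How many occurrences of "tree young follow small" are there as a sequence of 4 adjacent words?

6

Scanning the 45 overlapping 4-gram windows for "tree young follow small":
  position 1–4: tree young follow small
  position 11–14: tree young follow small
  position 17–20: tree young follow small
  position 23–26: tree young follow small
  position 27–30: tree young follow small
  position 40–43: tree young follow small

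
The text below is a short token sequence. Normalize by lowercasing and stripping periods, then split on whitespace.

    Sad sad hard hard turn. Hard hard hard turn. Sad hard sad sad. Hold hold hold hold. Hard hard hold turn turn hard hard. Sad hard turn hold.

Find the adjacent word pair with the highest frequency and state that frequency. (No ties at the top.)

"hard hard", 5 times

Bigram frequencies (highest first):
  hard hard: 5
  sad hard: 3
  hard turn: 3
  hold hold: 3
  sad sad: 2
  turn hard: 2
  … (8 more, each ≤ 2)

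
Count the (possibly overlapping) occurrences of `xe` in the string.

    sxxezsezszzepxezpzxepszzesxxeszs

4

Sliding a length-2 window over the 32 characters (31 positions):
  position 3–4: xe
  position 14–15: xe
  position 19–20: xe
  position 28–29: xe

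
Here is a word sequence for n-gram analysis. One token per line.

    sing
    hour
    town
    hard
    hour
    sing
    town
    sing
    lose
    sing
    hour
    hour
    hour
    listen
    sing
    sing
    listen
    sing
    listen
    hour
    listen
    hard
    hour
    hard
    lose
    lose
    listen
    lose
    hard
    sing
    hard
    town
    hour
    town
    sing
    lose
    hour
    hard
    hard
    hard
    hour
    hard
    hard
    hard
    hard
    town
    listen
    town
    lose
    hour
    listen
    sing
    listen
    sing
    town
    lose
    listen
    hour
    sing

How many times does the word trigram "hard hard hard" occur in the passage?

Scanning the 57 overlapping trigram windows for "hard hard hard":
  position 38–40: hard hard hard
  position 42–44: hard hard hard
  position 43–45: hard hard hard

3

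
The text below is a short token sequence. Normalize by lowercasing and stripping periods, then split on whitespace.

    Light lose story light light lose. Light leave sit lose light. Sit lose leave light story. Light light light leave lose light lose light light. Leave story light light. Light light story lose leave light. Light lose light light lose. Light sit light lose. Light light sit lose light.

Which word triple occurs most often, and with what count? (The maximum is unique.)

Trigram frequencies (highest first):
  light lose light: 5
  story light light: 3
  light light lose: 3
  light light light: 3
  lose light light: 3
  sit lose light: 2
  … (24 more, each ≤ 2)

"light lose light", 5 times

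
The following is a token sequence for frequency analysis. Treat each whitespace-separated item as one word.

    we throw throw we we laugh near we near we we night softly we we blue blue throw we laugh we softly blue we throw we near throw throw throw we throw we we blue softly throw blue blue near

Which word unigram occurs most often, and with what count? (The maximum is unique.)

Unigram frequencies (highest first):
  we: 15
  throw: 9
  blue: 6
  near: 4
  softly: 3
  laugh: 2
  … (1 more, each ≤ 1)

"we", 15 times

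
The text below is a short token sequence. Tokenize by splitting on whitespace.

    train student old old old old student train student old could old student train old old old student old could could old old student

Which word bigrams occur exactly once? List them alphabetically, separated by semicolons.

Bigram counts meeting the condition (exactly once):
  could could: 1
  train old: 1

could could; train old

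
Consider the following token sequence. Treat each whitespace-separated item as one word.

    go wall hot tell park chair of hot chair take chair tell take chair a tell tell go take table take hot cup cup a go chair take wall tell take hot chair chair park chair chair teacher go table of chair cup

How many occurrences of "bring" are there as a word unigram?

0

Scanning the 43 tokens for "bring":
  (none found)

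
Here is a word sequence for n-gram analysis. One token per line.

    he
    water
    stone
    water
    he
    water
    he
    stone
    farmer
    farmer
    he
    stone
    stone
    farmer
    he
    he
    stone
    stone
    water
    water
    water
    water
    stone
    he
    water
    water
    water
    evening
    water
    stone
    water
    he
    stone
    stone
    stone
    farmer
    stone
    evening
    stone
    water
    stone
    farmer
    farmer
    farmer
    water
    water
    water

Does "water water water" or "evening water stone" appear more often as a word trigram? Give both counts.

"water water water": 4 occurrences
"evening water stone": 1 occurrence

"water water water" (4 vs 1)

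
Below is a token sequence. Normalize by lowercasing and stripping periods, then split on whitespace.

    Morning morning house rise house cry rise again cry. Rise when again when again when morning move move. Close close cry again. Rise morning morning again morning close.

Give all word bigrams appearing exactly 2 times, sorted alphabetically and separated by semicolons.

again when; cry rise; morning morning; when again

Bigram counts meeting the condition (exactly 2 times):
  again when: 2
  cry rise: 2
  morning morning: 2
  when again: 2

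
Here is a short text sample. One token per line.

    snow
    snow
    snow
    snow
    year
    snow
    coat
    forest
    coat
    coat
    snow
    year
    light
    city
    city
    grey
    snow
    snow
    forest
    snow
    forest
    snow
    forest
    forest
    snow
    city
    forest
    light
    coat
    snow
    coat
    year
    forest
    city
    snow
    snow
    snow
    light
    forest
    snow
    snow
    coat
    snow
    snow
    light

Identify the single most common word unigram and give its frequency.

"snow", 19 times

Unigram frequencies (highest first):
  snow: 19
  forest: 8
  coat: 6
  light: 4
  city: 4
  year: 3
  … (1 more, each ≤ 1)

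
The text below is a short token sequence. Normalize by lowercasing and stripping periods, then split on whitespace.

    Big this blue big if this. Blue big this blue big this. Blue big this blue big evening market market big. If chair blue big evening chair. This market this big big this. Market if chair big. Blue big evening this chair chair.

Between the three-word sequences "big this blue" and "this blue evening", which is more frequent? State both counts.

"big this blue": 4 occurrences
"this blue evening": 0 occurrences

"big this blue" (4 vs 0)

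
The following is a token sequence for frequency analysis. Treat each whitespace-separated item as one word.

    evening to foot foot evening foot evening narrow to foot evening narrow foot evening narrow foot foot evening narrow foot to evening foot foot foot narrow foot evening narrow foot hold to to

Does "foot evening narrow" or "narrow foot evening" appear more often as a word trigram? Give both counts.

"foot evening narrow" (5 vs 2)

"foot evening narrow": 5 occurrences
"narrow foot evening": 2 occurrences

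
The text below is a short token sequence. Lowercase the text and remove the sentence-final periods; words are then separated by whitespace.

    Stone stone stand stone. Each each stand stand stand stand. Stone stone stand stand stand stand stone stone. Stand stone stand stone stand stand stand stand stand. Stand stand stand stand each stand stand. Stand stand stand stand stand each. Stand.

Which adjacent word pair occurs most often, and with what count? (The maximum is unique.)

Bigram frequencies (highest first):
  stand stand: 20
  stone stand: 5
  stand stone: 5
  stone stone: 3
  each stand: 3
  stand each: 2
  … (2 more, each ≤ 1)

"stand stand", 20 times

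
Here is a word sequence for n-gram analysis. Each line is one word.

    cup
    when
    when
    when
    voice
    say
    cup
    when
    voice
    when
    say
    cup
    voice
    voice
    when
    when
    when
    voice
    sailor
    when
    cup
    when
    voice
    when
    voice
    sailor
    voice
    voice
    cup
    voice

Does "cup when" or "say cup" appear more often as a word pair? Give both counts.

"cup when": 3 occurrences
"say cup": 2 occurrences

"cup when" (3 vs 2)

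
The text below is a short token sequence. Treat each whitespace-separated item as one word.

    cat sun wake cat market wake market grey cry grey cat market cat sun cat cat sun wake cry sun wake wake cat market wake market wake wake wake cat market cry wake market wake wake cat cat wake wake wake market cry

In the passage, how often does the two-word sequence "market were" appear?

0

Scanning the 42 overlapping bigram windows for "market were":
  (none found)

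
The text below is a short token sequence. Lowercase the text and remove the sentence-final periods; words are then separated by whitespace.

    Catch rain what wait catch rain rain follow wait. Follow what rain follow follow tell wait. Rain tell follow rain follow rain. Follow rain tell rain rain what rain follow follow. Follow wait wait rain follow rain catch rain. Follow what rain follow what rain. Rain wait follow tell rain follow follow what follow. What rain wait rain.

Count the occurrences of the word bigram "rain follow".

Scanning the 57 overlapping bigram windows for "rain follow":
  position 7–8: rain follow
  position 12–13: rain follow
  position 20–21: rain follow
  position 22–23: rain follow
  position 29–30: rain follow
  position 35–36: rain follow
  position 39–40: rain follow
  position 42–43: rain follow
  position 50–51: rain follow

9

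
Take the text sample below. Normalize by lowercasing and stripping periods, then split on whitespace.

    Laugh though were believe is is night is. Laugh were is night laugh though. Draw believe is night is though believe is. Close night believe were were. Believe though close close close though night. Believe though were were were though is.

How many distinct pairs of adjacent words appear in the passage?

41 tokens → 40 bigram windows in total.
Repeated bigrams (each contributes count−1 duplicates):
  believe is: 3
  is night: 3
  were were: 3
  believe though: 2
  close close: 2
  laugh though: 2
  night believe: 2
  night is: 2
  … (2 more repeated)
13 duplicate windows → 40 − 13 = 27 distinct.

27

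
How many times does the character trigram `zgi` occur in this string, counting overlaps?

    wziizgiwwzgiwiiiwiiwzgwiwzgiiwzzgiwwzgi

Sliding a length-3 window over the 39 characters (37 positions):
  position 5–7: zgi
  position 10–12: zgi
  position 26–28: zgi
  position 32–34: zgi
  position 37–39: zgi

5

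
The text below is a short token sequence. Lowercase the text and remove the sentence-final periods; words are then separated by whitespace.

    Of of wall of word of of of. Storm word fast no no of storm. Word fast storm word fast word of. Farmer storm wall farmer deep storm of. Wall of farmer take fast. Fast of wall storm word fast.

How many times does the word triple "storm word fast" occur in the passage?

Scanning the 38 overlapping trigram windows for "storm word fast":
  position 9–11: storm word fast
  position 15–17: storm word fast
  position 18–20: storm word fast
  position 38–40: storm word fast

4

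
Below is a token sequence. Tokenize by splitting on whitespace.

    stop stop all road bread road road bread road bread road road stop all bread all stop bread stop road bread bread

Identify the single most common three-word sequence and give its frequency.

"road bread road", 3 times

Trigram frequencies (highest first):
  road bread road: 3
  bread road road: 2
  stop stop all: 1
  stop all road: 1
  all road bread: 1
  road road bread: 1
  … (11 more, each ≤ 1)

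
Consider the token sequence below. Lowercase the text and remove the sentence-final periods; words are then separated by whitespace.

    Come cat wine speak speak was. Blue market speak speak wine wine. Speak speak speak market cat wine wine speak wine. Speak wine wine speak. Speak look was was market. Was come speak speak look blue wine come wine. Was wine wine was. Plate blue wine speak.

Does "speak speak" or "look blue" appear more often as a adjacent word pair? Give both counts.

"speak speak" (6 vs 1)

"speak speak": 6 occurrences
"look blue": 1 occurrence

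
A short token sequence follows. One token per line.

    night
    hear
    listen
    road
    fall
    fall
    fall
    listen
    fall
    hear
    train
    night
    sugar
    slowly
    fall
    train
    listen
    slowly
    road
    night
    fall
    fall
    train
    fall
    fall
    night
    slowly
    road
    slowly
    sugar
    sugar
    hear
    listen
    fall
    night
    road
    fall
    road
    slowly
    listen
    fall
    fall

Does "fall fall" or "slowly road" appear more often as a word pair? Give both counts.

"fall fall" (5 vs 2)

"fall fall": 5 occurrences
"slowly road": 2 occurrences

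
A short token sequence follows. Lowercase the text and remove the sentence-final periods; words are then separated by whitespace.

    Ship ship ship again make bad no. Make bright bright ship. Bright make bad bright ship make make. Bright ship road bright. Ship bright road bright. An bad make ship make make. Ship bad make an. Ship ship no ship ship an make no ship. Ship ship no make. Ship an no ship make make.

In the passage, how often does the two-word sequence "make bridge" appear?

0

Scanning the 54 overlapping bigram windows for "make bridge":
  (none found)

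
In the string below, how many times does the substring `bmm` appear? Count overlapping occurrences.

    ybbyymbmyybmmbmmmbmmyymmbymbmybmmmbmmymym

Sliding a length-3 window over the 41 characters (39 positions):
  position 11–13: bmm
  position 14–16: bmm
  position 18–20: bmm
  position 31–33: bmm
  position 35–37: bmm

5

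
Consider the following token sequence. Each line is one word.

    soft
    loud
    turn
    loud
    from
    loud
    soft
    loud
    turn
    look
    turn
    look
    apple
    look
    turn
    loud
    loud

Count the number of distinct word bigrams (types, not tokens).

11

17 tokens → 16 bigram windows in total.
Repeated bigrams (each contributes count−1 duplicates):
  look turn: 2
  loud turn: 2
  soft loud: 2
  turn look: 2
  turn loud: 2
5 duplicate windows → 16 − 5 = 11 distinct.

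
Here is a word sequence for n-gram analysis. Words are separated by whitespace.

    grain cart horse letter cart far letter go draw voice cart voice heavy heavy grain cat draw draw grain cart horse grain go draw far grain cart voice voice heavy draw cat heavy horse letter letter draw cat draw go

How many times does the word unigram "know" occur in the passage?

Scanning the 40 tokens for "know":
  (none found)

0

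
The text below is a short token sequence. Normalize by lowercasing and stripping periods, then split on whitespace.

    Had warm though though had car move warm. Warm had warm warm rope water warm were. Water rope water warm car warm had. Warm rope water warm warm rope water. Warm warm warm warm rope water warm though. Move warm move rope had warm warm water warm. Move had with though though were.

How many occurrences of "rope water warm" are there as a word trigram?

5

Scanning the 51 overlapping trigram windows for "rope water warm":
  position 13–15: rope water warm
  position 18–20: rope water warm
  position 25–27: rope water warm
  position 29–31: rope water warm
  position 35–37: rope water warm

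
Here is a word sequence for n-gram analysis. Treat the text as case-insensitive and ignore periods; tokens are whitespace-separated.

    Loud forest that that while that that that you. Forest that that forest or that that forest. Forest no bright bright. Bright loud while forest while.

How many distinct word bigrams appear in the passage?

26 tokens → 25 bigram windows in total.
Repeated bigrams (each contributes count−1 duplicates):
  that that: 5
  bright bright: 2
  forest that: 2
  that forest: 2
7 duplicate windows → 25 − 7 = 18 distinct.

18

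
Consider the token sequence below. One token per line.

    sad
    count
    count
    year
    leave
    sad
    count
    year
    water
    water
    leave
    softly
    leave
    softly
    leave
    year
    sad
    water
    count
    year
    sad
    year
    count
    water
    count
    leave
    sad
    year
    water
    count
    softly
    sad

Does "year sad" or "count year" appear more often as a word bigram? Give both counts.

"count year" (3 vs 2)

"year sad": 2 occurrences
"count year": 3 occurrences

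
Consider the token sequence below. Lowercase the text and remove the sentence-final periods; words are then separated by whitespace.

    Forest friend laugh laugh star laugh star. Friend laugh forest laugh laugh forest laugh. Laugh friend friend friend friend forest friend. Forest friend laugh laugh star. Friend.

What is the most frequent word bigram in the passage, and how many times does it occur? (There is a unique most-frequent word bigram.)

"laugh laugh", 4 times

Bigram frequencies (highest first):
  laugh laugh: 4
  forest friend: 3
  friend laugh: 3
  laugh star: 3
  friend friend: 3
  star friend: 2
  … (5 more, each ≤ 2)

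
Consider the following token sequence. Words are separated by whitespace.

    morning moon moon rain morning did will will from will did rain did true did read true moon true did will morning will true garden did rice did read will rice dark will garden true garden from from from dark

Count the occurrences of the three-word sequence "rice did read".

1

Scanning the 38 overlapping trigram windows for "rice did read":
  position 27–29: rice did read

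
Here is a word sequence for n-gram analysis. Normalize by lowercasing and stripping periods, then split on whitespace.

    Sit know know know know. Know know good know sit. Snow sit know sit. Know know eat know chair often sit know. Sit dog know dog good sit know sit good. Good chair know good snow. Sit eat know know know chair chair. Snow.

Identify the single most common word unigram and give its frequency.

"know", 18 times

Unigram frequencies (highest first):
  know: 18
  sit: 9
  good: 5
  chair: 4
  snow: 3
  eat: 2
  … (2 more, each ≤ 2)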